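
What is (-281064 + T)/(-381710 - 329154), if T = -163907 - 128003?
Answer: 286487/355432 ≈ 0.80602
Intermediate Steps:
T = -291910
(-281064 + T)/(-381710 - 329154) = (-281064 - 291910)/(-381710 - 329154) = -572974/(-710864) = -572974*(-1/710864) = 286487/355432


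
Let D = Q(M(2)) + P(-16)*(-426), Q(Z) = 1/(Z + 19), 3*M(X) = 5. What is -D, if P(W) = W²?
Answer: 6761469/62 ≈ 1.0906e+5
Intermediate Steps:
M(X) = 5/3 (M(X) = (⅓)*5 = 5/3)
Q(Z) = 1/(19 + Z)
D = -6761469/62 (D = 1/(19 + 5/3) + (-16)²*(-426) = 1/(62/3) + 256*(-426) = 3/62 - 109056 = -6761469/62 ≈ -1.0906e+5)
-D = -1*(-6761469/62) = 6761469/62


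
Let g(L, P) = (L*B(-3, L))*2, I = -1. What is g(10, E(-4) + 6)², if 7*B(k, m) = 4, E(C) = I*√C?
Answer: 6400/49 ≈ 130.61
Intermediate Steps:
E(C) = -√C
B(k, m) = 4/7 (B(k, m) = (⅐)*4 = 4/7)
g(L, P) = 8*L/7 (g(L, P) = (L*(4/7))*2 = (4*L/7)*2 = 8*L/7)
g(10, E(-4) + 6)² = ((8/7)*10)² = (80/7)² = 6400/49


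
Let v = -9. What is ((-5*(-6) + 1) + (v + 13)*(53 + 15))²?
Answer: 91809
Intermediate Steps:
((-5*(-6) + 1) + (v + 13)*(53 + 15))² = ((-5*(-6) + 1) + (-9 + 13)*(53 + 15))² = ((30 + 1) + 4*68)² = (31 + 272)² = 303² = 91809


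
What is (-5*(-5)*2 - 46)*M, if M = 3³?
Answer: 108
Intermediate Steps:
M = 27
(-5*(-5)*2 - 46)*M = (-5*(-5)*2 - 46)*27 = (25*2 - 46)*27 = (50 - 46)*27 = 4*27 = 108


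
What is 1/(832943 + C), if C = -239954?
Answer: 1/592989 ≈ 1.6864e-6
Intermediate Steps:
1/(832943 + C) = 1/(832943 - 239954) = 1/592989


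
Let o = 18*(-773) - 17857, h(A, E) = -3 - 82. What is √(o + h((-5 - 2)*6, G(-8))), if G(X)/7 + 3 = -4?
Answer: 4*I*√1991 ≈ 178.48*I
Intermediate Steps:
G(X) = -49 (G(X) = -21 + 7*(-4) = -21 - 28 = -49)
h(A, E) = -85
o = -31771 (o = -13914 - 17857 = -31771)
√(o + h((-5 - 2)*6, G(-8))) = √(-31771 - 85) = √(-31856) = 4*I*√1991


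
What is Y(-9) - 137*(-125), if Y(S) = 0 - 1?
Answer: 17124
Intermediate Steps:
Y(S) = -1
Y(-9) - 137*(-125) = -1 - 137*(-125) = -1 + 17125 = 17124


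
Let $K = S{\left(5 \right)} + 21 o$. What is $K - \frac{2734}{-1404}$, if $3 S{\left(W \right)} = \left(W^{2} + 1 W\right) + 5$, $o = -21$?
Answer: $- \frac{300025}{702} \approx -427.39$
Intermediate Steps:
$S{\left(W \right)} = \frac{5}{3} + \frac{W}{3} + \frac{W^{2}}{3}$ ($S{\left(W \right)} = \frac{\left(W^{2} + 1 W\right) + 5}{3} = \frac{\left(W^{2} + W\right) + 5}{3} = \frac{\left(W + W^{2}\right) + 5}{3} = \frac{5 + W + W^{2}}{3} = \frac{5}{3} + \frac{W}{3} + \frac{W^{2}}{3}$)
$K = - \frac{1288}{3}$ ($K = \left(\frac{5}{3} + \frac{1}{3} \cdot 5 + \frac{5^{2}}{3}\right) + 21 \left(-21\right) = \left(\frac{5}{3} + \frac{5}{3} + \frac{1}{3} \cdot 25\right) - 441 = \left(\frac{5}{3} + \frac{5}{3} + \frac{25}{3}\right) - 441 = \frac{35}{3} - 441 = - \frac{1288}{3} \approx -429.33$)
$K - \frac{2734}{-1404} = - \frac{1288}{3} - \frac{2734}{-1404} = - \frac{1288}{3} - - \frac{1367}{702} = - \frac{1288}{3} + \frac{1367}{702} = - \frac{300025}{702}$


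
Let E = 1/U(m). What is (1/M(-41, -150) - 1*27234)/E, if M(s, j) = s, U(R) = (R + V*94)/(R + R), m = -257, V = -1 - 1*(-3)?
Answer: -77045055/21074 ≈ -3655.9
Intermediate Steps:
V = 2 (V = -1 + 3 = 2)
U(R) = (188 + R)/(2*R) (U(R) = (R + 2*94)/(R + R) = (R + 188)/((2*R)) = (188 + R)*(1/(2*R)) = (188 + R)/(2*R))
E = 514/69 (E = 1/((1/2)*(188 - 257)/(-257)) = 1/((1/2)*(-1/257)*(-69)) = 1/(69/514) = 514/69 ≈ 7.4493)
(1/M(-41, -150) - 1*27234)/E = (1/(-41) - 1*27234)/(514/69) = (-1/41 - 27234)*(69/514) = -1116595/41*69/514 = -77045055/21074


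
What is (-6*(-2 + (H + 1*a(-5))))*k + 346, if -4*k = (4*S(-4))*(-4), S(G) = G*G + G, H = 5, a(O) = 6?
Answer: -2246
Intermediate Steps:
S(G) = G + G² (S(G) = G² + G = G + G²)
k = 48 (k = -4*(-4*(1 - 4))*(-4)/4 = -4*(-4*(-3))*(-4)/4 = -4*12*(-4)/4 = -12*(-4) = -¼*(-192) = 48)
(-6*(-2 + (H + 1*a(-5))))*k + 346 = -6*(-2 + (5 + 1*6))*48 + 346 = -6*(-2 + (5 + 6))*48 + 346 = -6*(-2 + 11)*48 + 346 = -6*9*48 + 346 = -54*48 + 346 = -2592 + 346 = -2246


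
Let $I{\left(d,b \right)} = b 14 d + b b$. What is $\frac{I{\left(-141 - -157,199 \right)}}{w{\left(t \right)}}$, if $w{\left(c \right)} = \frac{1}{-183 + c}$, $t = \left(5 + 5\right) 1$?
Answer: $-14562621$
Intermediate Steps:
$t = 10$ ($t = 10 \cdot 1 = 10$)
$I{\left(d,b \right)} = b^{2} + 14 b d$ ($I{\left(d,b \right)} = 14 b d + b^{2} = b^{2} + 14 b d$)
$\frac{I{\left(-141 - -157,199 \right)}}{w{\left(t \right)}} = \frac{199 \left(199 + 14 \left(-141 - -157\right)\right)}{\frac{1}{-183 + 10}} = \frac{199 \left(199 + 14 \left(-141 + 157\right)\right)}{\frac{1}{-173}} = \frac{199 \left(199 + 14 \cdot 16\right)}{- \frac{1}{173}} = 199 \left(199 + 224\right) \left(-173\right) = 199 \cdot 423 \left(-173\right) = 84177 \left(-173\right) = -14562621$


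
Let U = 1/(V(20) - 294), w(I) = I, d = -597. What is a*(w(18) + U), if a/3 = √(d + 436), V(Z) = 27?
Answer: 4805*I*√161/89 ≈ 685.04*I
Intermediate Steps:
U = -1/267 (U = 1/(27 - 294) = 1/(-267) = -1/267 ≈ -0.0037453)
a = 3*I*√161 (a = 3*√(-597 + 436) = 3*√(-161) = 3*(I*√161) = 3*I*√161 ≈ 38.066*I)
a*(w(18) + U) = (3*I*√161)*(18 - 1/267) = (3*I*√161)*(4805/267) = 4805*I*√161/89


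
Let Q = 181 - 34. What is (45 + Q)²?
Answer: 36864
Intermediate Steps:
Q = 147
(45 + Q)² = (45 + 147)² = 192² = 36864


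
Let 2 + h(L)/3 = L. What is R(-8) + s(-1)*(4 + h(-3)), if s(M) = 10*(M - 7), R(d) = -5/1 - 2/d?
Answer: 3501/4 ≈ 875.25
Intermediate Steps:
h(L) = -6 + 3*L
R(d) = -5 - 2/d (R(d) = -5*1 - 2/d = -5 - 2/d)
s(M) = -70 + 10*M (s(M) = 10*(-7 + M) = -70 + 10*M)
R(-8) + s(-1)*(4 + h(-3)) = (-5 - 2/(-8)) + (-70 + 10*(-1))*(4 + (-6 + 3*(-3))) = (-5 - 2*(-⅛)) + (-70 - 10)*(4 + (-6 - 9)) = (-5 + ¼) - 80*(4 - 15) = -19/4 - 80*(-11) = -19/4 + 880 = 3501/4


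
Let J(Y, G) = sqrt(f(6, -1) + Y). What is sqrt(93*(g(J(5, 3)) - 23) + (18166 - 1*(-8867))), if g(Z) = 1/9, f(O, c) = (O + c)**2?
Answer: sqrt(224139)/3 ≈ 157.81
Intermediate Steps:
J(Y, G) = sqrt(25 + Y) (J(Y, G) = sqrt((6 - 1)**2 + Y) = sqrt(5**2 + Y) = sqrt(25 + Y))
g(Z) = 1/9
sqrt(93*(g(J(5, 3)) - 23) + (18166 - 1*(-8867))) = sqrt(93*(1/9 - 23) + (18166 - 1*(-8867))) = sqrt(93*(-206/9) + (18166 + 8867)) = sqrt(-6386/3 + 27033) = sqrt(74713/3) = sqrt(224139)/3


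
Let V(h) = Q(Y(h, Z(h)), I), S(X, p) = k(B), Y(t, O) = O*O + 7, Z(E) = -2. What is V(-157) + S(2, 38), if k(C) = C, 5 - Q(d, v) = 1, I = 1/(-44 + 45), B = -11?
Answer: -7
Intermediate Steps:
Y(t, O) = 7 + O² (Y(t, O) = O² + 7 = 7 + O²)
I = 1 (I = 1/1 = 1)
Q(d, v) = 4 (Q(d, v) = 5 - 1*1 = 5 - 1 = 4)
S(X, p) = -11
V(h) = 4
V(-157) + S(2, 38) = 4 - 11 = -7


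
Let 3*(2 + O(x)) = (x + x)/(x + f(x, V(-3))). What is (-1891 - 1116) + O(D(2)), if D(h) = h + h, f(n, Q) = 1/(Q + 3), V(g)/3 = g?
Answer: -69191/23 ≈ -3008.3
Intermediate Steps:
V(g) = 3*g
f(n, Q) = 1/(3 + Q)
D(h) = 2*h
O(x) = -2 + 2*x/(3*(-1/6 + x)) (O(x) = -2 + ((x + x)/(x + 1/(3 + 3*(-3))))/3 = -2 + ((2*x)/(x + 1/(3 - 9)))/3 = -2 + ((2*x)/(x + 1/(-6)))/3 = -2 + ((2*x)/(x - 1/6))/3 = -2 + ((2*x)/(-1/6 + x))/3 = -2 + (2*x/(-1/6 + x))/3 = -2 + 2*x/(3*(-1/6 + x)))
(-1891 - 1116) + O(D(2)) = (-1891 - 1116) + 2*(1 - 8*2)/(-1 + 6*(2*2)) = -3007 + 2*(1 - 4*4)/(-1 + 6*4) = -3007 + 2*(1 - 16)/(-1 + 24) = -3007 + 2*(-15)/23 = -3007 + 2*(1/23)*(-15) = -3007 - 30/23 = -69191/23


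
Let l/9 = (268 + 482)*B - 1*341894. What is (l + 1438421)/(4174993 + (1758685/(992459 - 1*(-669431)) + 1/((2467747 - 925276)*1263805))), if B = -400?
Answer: -2811133440907552483038750/2705111737640343970613483 ≈ -1.0392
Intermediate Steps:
l = -5777046 (l = 9*((268 + 482)*(-400) - 1*341894) = 9*(750*(-400) - 341894) = 9*(-300000 - 341894) = 9*(-641894) = -5777046)
(l + 1438421)/(4174993 + (1758685/(992459 - 1*(-669431)) + 1/((2467747 - 925276)*1263805))) = (-5777046 + 1438421)/(4174993 + (1758685/(992459 - 1*(-669431)) + 1/((2467747 - 925276)*1263805))) = -4338625/(4174993 + (1758685/(992459 + 669431) + (1/1263805)/1542471)) = -4338625/(4174993 + (1758685/1661890 + (1/1542471)*(1/1263805))) = -4338625/(4174993 + (1758685*(1/1661890) + 1/1949382562155)) = -4338625/(4174993 + (351737/332378 + 1/1949382562155)) = -4338625/(4174993 + 685669974265045613/647931877243954590) = -4338625/2705111737640343970613483/647931877243954590 = -4338625*647931877243954590/2705111737640343970613483 = -2811133440907552483038750/2705111737640343970613483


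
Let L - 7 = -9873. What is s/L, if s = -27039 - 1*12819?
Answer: 19929/4933 ≈ 4.0399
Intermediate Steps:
L = -9866 (L = 7 - 9873 = -9866)
s = -39858 (s = -27039 - 12819 = -39858)
s/L = -39858/(-9866) = -39858*(-1/9866) = 19929/4933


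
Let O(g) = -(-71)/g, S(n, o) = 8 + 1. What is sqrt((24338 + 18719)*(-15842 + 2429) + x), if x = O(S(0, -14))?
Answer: I*sqrt(5197711798)/3 ≈ 24032.0*I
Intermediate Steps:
S(n, o) = 9
O(g) = 71/g
x = 71/9 ≈ 7.8889
sqrt((24338 + 18719)*(-15842 + 2429) + x) = sqrt((24338 + 18719)*(-15842 + 2429) + 71/9) = sqrt(43057*(-13413) + 71/9) = sqrt(-577523541 + 71/9) = sqrt(-5197711798/9) = I*sqrt(5197711798)/3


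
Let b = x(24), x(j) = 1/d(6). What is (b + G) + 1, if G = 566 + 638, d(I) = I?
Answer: 7231/6 ≈ 1205.2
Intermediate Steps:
x(j) = 1/6
b = 1/6 ≈ 0.16667
G = 1204
(b + G) + 1 = (1/6 + 1204) + 1 = 7225/6 + 1 = 7231/6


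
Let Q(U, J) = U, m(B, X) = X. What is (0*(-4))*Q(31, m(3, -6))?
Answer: 0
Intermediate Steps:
(0*(-4))*Q(31, m(3, -6)) = (0*(-4))*31 = 0*31 = 0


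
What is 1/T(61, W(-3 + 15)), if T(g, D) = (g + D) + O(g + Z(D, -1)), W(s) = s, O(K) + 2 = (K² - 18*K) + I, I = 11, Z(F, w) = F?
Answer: 1/4097 ≈ 0.00024408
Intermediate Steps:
O(K) = 9 + K² - 18*K (O(K) = -2 + ((K² - 18*K) + 11) = -2 + (11 + K² - 18*K) = 9 + K² - 18*K)
T(g, D) = 9 + (D + g)² - 17*D - 17*g (T(g, D) = (g + D) + (9 + (g + D)² - 18*(g + D)) = (D + g) + (9 + (D + g)² - 18*(D + g)) = (D + g) + (9 + (D + g)² + (-18*D - 18*g)) = (D + g) + (9 + (D + g)² - 18*D - 18*g) = 9 + (D + g)² - 17*D - 17*g)
1/T(61, W(-3 + 15)) = 1/(9 + ((-3 + 15) + 61)² - 17*(-3 + 15) - 17*61) = 1/(9 + (12 + 61)² - 17*12 - 1037) = 1/(9 + 73² - 204 - 1037) = 1/(9 + 5329 - 204 - 1037) = 1/4097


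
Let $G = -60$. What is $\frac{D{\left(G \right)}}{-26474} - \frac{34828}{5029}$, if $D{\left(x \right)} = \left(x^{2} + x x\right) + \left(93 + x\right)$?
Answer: $- \frac{958411229}{133137746} \approx -7.1986$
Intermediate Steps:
$D{\left(x \right)} = 93 + x + 2 x^{2}$ ($D{\left(x \right)} = \left(x^{2} + x^{2}\right) + \left(93 + x\right) = 2 x^{2} + \left(93 + x\right) = 93 + x + 2 x^{2}$)
$\frac{D{\left(G \right)}}{-26474} - \frac{34828}{5029} = \frac{93 - 60 + 2 \left(-60\right)^{2}}{-26474} - \frac{34828}{5029} = \left(93 - 60 + 2 \cdot 3600\right) \left(- \frac{1}{26474}\right) - \frac{34828}{5029} = \left(93 - 60 + 7200\right) \left(- \frac{1}{26474}\right) - \frac{34828}{5029} = 7233 \left(- \frac{1}{26474}\right) - \frac{34828}{5029} = - \frac{7233}{26474} - \frac{34828}{5029} = - \frac{958411229}{133137746}$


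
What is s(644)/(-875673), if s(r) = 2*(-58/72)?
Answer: 29/15762114 ≈ 1.8399e-6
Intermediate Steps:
s(r) = -29/18 (s(r) = 2*(-58*1/72) = 2*(-29/36) = -29/18)
s(644)/(-875673) = -29/18/(-875673) = -29/18*(-1/875673) = 29/15762114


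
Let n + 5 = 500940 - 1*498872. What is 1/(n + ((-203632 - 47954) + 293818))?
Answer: 1/44295 ≈ 2.2576e-5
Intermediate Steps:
n = 2063 (n = -5 + (500940 - 1*498872) = -5 + (500940 - 498872) = -5 + 2068 = 2063)
1/(n + ((-203632 - 47954) + 293818)) = 1/(2063 + ((-203632 - 47954) + 293818)) = 1/(2063 + (-251586 + 293818)) = 1/(2063 + 42232) = 1/44295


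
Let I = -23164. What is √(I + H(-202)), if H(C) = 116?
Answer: 2*I*√5762 ≈ 151.82*I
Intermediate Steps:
√(I + H(-202)) = √(-23164 + 116) = √(-23048) = 2*I*√5762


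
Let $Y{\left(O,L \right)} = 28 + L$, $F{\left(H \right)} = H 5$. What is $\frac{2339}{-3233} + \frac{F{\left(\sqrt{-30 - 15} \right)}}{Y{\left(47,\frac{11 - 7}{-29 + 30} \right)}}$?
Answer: $- \frac{2339}{3233} + \frac{15 i \sqrt{5}}{32} \approx -0.72348 + 1.0482 i$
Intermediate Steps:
$F{\left(H \right)} = 5 H$
$\frac{2339}{-3233} + \frac{F{\left(\sqrt{-30 - 15} \right)}}{Y{\left(47,\frac{11 - 7}{-29 + 30} \right)}} = \frac{2339}{-3233} + \frac{5 \sqrt{-30 - 15}}{28 + \frac{11 - 7}{-29 + 30}} = 2339 \left(- \frac{1}{3233}\right) + \frac{5 \sqrt{-45}}{28 + \frac{4}{1}} = - \frac{2339}{3233} + \frac{5 \cdot 3 i \sqrt{5}}{28 + 4 \cdot 1} = - \frac{2339}{3233} + \frac{15 i \sqrt{5}}{28 + 4} = - \frac{2339}{3233} + \frac{15 i \sqrt{5}}{32}$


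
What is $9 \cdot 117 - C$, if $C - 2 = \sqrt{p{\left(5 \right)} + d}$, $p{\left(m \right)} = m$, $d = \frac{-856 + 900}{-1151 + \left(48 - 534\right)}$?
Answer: $1051 - \frac{\sqrt{13326817}}{1637} \approx 1048.8$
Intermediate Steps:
$d = - \frac{44}{1637}$ ($d = \frac{44}{-1151 + \left(48 - 534\right)} = \frac{44}{-1151 - 486} = \frac{44}{-1637} = 44 \left(- \frac{1}{1637}\right) = - \frac{44}{1637} \approx -0.026878$)
$C = 2 + \frac{\sqrt{13326817}}{1637}$ ($C = 2 + \sqrt{5 - \frac{44}{1637}} = 2 + \sqrt{\frac{8141}{1637}} = 2 + \frac{\sqrt{13326817}}{1637} \approx 4.23$)
$9 \cdot 117 - C = 9 \cdot 117 - \left(2 + \frac{\sqrt{13326817}}{1637}\right) = 1053 - \left(2 + \frac{\sqrt{13326817}}{1637}\right) = 1051 - \frac{\sqrt{13326817}}{1637}$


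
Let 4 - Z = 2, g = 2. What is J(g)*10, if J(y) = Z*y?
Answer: 40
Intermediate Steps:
Z = 2 (Z = 4 - 1*2 = 4 - 2 = 2)
J(y) = 2*y
J(g)*10 = (2*2)*10 = 4*10 = 40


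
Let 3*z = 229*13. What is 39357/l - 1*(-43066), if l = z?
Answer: 128325553/2977 ≈ 43106.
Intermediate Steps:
z = 2977/3 (z = (229*13)/3 = (⅓)*2977 = 2977/3 ≈ 992.33)
l = 2977/3 ≈ 992.33
39357/l - 1*(-43066) = 39357/(2977/3) - 1*(-43066) = 39357*(3/2977) + 43066 = 118071/2977 + 43066 = 128325553/2977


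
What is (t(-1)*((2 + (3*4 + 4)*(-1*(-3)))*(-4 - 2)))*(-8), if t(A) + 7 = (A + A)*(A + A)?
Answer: -7200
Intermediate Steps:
t(A) = -7 + 4*A² (t(A) = -7 + (A + A)*(A + A) = -7 + (2*A)*(2*A) = -7 + 4*A²)
(t(-1)*((2 + (3*4 + 4)*(-1*(-3)))*(-4 - 2)))*(-8) = ((-7 + 4*(-1)²)*((2 + (3*4 + 4)*(-1*(-3)))*(-4 - 2)))*(-8) = ((-7 + 4*1)*((2 + (12 + 4)*3)*(-6)))*(-8) = ((-7 + 4)*((2 + 16*3)*(-6)))*(-8) = -3*(2 + 48)*(-6)*(-8) = -150*(-6)*(-8) = -3*(-300)*(-8) = 900*(-8) = -7200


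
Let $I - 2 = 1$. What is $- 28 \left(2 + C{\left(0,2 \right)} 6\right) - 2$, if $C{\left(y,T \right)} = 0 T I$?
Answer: $-58$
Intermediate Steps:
$I = 3$ ($I = 2 + 1 = 3$)
$C{\left(y,T \right)} = 0$ ($C{\left(y,T \right)} = 0 T 3 = 0 \cdot 3 = 0$)
$- 28 \left(2 + C{\left(0,2 \right)} 6\right) - 2 = - 28 \left(2 + 0 \cdot 6\right) - 2 = - 28 \left(2 + 0\right) - 2 = \left(-28\right) 2 - 2 = -56 - 2 = -58$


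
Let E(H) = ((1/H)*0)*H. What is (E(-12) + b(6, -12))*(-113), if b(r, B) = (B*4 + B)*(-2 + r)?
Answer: 27120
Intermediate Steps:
b(r, B) = 5*B*(-2 + r) (b(r, B) = (4*B + B)*(-2 + r) = (5*B)*(-2 + r) = 5*B*(-2 + r))
E(H) = 0 (E(H) = (0/H)*H = 0*H = 0)
(E(-12) + b(6, -12))*(-113) = (0 + 5*(-12)*(-2 + 6))*(-113) = (0 + 5*(-12)*4)*(-113) = (0 - 240)*(-113) = -240*(-113) = 27120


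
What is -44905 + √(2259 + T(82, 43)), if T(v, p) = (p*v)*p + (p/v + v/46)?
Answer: -44905 + √547348079478/1886 ≈ -44513.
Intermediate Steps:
T(v, p) = v/46 + p/v + v*p² (T(v, p) = v*p² + (p/v + v*(1/46)) = v*p² + (p/v + v/46) = v*p² + (v/46 + p/v) = v/46 + p/v + v*p²)
-44905 + √(2259 + T(82, 43)) = -44905 + √(2259 + ((1/46)*82 + 43/82 + 82*43²)) = -44905 + √(2259 + (41/23 + 43*(1/82) + 82*1849)) = -44905 + √(2259 + (41/23 + 43/82 + 151618)) = -44905 + √(2259 + 285955899/1886) = -44905 + √(290216373/1886) = -44905 + √547348079478/1886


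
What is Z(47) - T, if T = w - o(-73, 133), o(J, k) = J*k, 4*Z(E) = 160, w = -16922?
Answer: 7253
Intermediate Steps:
Z(E) = 40 (Z(E) = (1/4)*160 = 40)
T = -7213 (T = -16922 - (-73)*133 = -16922 - 1*(-9709) = -16922 + 9709 = -7213)
Z(47) - T = 40 - 1*(-7213) = 40 + 7213 = 7253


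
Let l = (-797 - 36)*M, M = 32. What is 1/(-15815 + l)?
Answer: -1/42471 ≈ -2.3545e-5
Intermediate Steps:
l = -26656 (l = (-797 - 36)*32 = -833*32 = -26656)
1/(-15815 + l) = 1/(-15815 - 26656) = 1/(-42471) = -1/42471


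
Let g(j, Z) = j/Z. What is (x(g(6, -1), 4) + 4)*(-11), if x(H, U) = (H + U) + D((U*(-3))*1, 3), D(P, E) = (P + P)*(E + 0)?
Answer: 770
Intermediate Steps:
D(P, E) = 2*E*P (D(P, E) = (2*P)*E = 2*E*P)
x(H, U) = H - 17*U (x(H, U) = (H + U) + 2*3*((U*(-3))*1) = (H + U) + 2*3*(-3*U*1) = (H + U) + 2*3*(-3*U) = (H + U) - 18*U = H - 17*U)
(x(g(6, -1), 4) + 4)*(-11) = ((6/(-1) - 17*4) + 4)*(-11) = ((6*(-1) - 68) + 4)*(-11) = ((-6 - 68) + 4)*(-11) = (-74 + 4)*(-11) = -70*(-11) = 770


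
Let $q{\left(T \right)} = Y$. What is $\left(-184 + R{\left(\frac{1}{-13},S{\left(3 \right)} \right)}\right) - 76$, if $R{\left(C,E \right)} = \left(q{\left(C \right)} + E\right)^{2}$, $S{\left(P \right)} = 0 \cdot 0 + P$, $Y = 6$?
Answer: $-179$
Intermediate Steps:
$q{\left(T \right)} = 6$
$S{\left(P \right)} = P$ ($S{\left(P \right)} = 0 + P = P$)
$R{\left(C,E \right)} = \left(6 + E\right)^{2}$
$\left(-184 + R{\left(\frac{1}{-13},S{\left(3 \right)} \right)}\right) - 76 = \left(-184 + \left(6 + 3\right)^{2}\right) - 76 = \left(-184 + 9^{2}\right) - 76 = \left(-184 + 81\right) - 76 = -103 - 76 = -179$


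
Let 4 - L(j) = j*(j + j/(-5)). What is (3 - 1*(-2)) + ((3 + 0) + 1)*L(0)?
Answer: 21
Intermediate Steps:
L(j) = 4 - 4*j**2/5 (L(j) = 4 - j*(j + j/(-5)) = 4 - j*(j + j*(-1/5)) = 4 - j*(j - j/5) = 4 - j*4*j/5 = 4 - 4*j**2/5)
(3 - 1*(-2)) + ((3 + 0) + 1)*L(0) = (3 - 1*(-2)) + ((3 + 0) + 1)*(4 - 4/5*0**2) = (3 + 2) + (3 + 1)*(4 - 4/5*0) = 5 + 4*(4 + 0) = 5 + 4*4 = 5 + 16 = 21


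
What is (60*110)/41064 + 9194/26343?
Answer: 22975259/45072873 ≈ 0.50974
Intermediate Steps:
(60*110)/41064 + 9194/26343 = 6600*(1/41064) + 9194*(1/26343) = 275/1711 + 9194/26343 = 22975259/45072873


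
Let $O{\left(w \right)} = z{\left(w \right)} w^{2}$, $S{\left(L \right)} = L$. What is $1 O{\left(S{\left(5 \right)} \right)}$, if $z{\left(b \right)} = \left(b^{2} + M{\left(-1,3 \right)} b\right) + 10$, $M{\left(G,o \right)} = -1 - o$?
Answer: $375$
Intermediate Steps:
$z{\left(b \right)} = 10 + b^{2} - 4 b$ ($z{\left(b \right)} = \left(b^{2} + \left(-1 - 3\right) b\right) + 10 = \left(b^{2} - 4 b\right) + 10 = 10 + b^{2} - 4 b$)
$O{\left(w \right)} = w^{2} \left(10 + w^{2} - 4 w\right)$ ($O{\left(w \right)} = \left(10 + w^{2} - 4 w\right) w^{2} = w^{2} \left(10 + w^{2} - 4 w\right)$)
$1 O{\left(S{\left(5 \right)} \right)} = 1 \cdot 5^{2} \left(10 + 5^{2} - 20\right) = 1 \cdot 25 \left(10 + 25 - 20\right) = 1 \cdot 25 \cdot 15 = 1 \cdot 375 = 375$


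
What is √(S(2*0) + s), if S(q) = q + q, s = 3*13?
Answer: √39 ≈ 6.2450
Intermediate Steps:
s = 39
S(q) = 2*q
√(S(2*0) + s) = √(2*(2*0) + 39) = √(2*0 + 39) = √(0 + 39) = √39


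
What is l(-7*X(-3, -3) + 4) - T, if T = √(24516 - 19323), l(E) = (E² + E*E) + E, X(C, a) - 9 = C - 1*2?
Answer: 1128 - 3*√577 ≈ 1055.9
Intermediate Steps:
X(C, a) = 7 + C (X(C, a) = 9 + (C - 1*2) = 9 + (C - 2) = 9 + (-2 + C) = 7 + C)
l(E) = E + 2*E² (l(E) = (E² + E²) + E = 2*E² + E = E + 2*E²)
T = 3*√577 (T = √5193 = 3*√577 ≈ 72.063)
l(-7*X(-3, -3) + 4) - T = (-7*(7 - 3) + 4)*(1 + 2*(-7*(7 - 3) + 4)) - 3*√577 = (-7*4 + 4)*(1 + 2*(-7*4 + 4)) - 3*√577 = (-28 + 4)*(1 + 2*(-28 + 4)) - 3*√577 = -24*(1 + 2*(-24)) - 3*√577 = -24*(1 - 48) - 3*√577 = -24*(-47) - 3*√577 = 1128 - 3*√577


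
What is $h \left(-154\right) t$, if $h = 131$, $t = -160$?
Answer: $3227840$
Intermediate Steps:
$h \left(-154\right) t = 131 \left(-154\right) \left(-160\right) = \left(-20174\right) \left(-160\right) = 3227840$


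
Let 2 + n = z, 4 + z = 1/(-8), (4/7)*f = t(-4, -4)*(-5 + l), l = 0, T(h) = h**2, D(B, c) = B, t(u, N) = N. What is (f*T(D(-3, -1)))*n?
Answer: -15435/8 ≈ -1929.4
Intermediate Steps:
f = 35 (f = 7*(-4*(-5 + 0))/4 = 7*(-4*(-5))/4 = (7/4)*20 = 35)
z = -33/8 (z = -4 + 1/(-8) = -4 - 1/8 = -33/8 ≈ -4.1250)
n = -49/8 (n = -2 - 33/8 = -49/8 ≈ -6.1250)
(f*T(D(-3, -1)))*n = (35*(-3)**2)*(-49/8) = (35*9)*(-49/8) = 315*(-49/8) = -15435/8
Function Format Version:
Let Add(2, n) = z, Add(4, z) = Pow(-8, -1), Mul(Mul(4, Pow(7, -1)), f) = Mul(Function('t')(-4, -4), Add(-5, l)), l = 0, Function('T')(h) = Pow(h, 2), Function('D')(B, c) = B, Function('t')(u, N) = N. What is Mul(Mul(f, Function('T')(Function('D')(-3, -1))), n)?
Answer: Rational(-15435, 8) ≈ -1929.4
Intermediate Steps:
f = 35 (f = Mul(Rational(7, 4), Mul(-4, Add(-5, 0))) = Mul(Rational(7, 4), Mul(-4, -5)) = Mul(Rational(7, 4), 20) = 35)
z = Rational(-33, 8) (z = Add(-4, Pow(-8, -1)) = Add(-4, Rational(-1, 8)) = Rational(-33, 8) ≈ -4.1250)
n = Rational(-49, 8) (n = Add(-2, Rational(-33, 8)) = Rational(-49, 8) ≈ -6.1250)
Mul(Mul(f, Function('T')(Function('D')(-3, -1))), n) = Mul(Mul(35, Pow(-3, 2)), Rational(-49, 8)) = Mul(Mul(35, 9), Rational(-49, 8)) = Mul(315, Rational(-49, 8)) = Rational(-15435, 8)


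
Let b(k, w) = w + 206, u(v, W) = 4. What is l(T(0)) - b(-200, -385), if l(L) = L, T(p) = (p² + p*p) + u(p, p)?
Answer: 183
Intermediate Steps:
b(k, w) = 206 + w
T(p) = 4 + 2*p² (T(p) = (p² + p*p) + 4 = (p² + p²) + 4 = 2*p² + 4 = 4 + 2*p²)
l(T(0)) - b(-200, -385) = (4 + 2*0²) - (206 - 385) = (4 + 2*0) - 1*(-179) = (4 + 0) + 179 = 4 + 179 = 183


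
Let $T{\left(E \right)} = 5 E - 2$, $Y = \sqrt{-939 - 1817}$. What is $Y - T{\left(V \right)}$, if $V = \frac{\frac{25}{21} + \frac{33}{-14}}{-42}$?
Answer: $\frac{67}{36} + 2 i \sqrt{689} \approx 1.8611 + 52.498 i$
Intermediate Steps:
$V = \frac{1}{36}$ ($V = \left(25 \cdot \frac{1}{21} + 33 \left(- \frac{1}{14}\right)\right) \left(- \frac{1}{42}\right) = \left(\frac{25}{21} - \frac{33}{14}\right) \left(- \frac{1}{42}\right) = \left(- \frac{7}{6}\right) \left(- \frac{1}{42}\right) = \frac{1}{36} \approx 0.027778$)
$Y = 2 i \sqrt{689}$ ($Y = \sqrt{-2756} = 2 i \sqrt{689} \approx 52.498 i$)
$T{\left(E \right)} = -2 + 5 E$
$Y - T{\left(V \right)} = 2 i \sqrt{689} - \left(-2 + 5 \cdot \frac{1}{36}\right) = 2 i \sqrt{689} - \left(-2 + \frac{5}{36}\right) = 2 i \sqrt{689} - - \frac{67}{36} = 2 i \sqrt{689} + \frac{67}{36} = \frac{67}{36} + 2 i \sqrt{689}$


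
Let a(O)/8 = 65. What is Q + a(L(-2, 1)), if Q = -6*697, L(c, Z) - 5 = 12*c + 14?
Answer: -3662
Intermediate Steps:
L(c, Z) = 19 + 12*c (L(c, Z) = 5 + (12*c + 14) = 5 + (14 + 12*c) = 19 + 12*c)
Q = -4182
a(O) = 520 (a(O) = 8*65 = 520)
Q + a(L(-2, 1)) = -4182 + 520 = -3662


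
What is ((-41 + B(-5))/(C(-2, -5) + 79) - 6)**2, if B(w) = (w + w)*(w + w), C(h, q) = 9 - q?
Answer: 249001/8649 ≈ 28.790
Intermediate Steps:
B(w) = 4*w**2 (B(w) = (2*w)*(2*w) = 4*w**2)
((-41 + B(-5))/(C(-2, -5) + 79) - 6)**2 = ((-41 + 4*(-5)**2)/((9 - 1*(-5)) + 79) - 6)**2 = ((-41 + 4*25)/((9 + 5) + 79) - 6)**2 = ((-41 + 100)/(14 + 79) - 6)**2 = (59/93 - 6)**2 = (-499/93)**2 = 249001/8649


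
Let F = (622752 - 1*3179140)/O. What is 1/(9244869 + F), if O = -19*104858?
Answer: 996151/9209286777413 ≈ 1.0817e-7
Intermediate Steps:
O = -1992302
F = 1278194/996151 (F = (622752 - 1*3179140)/(-1992302) = (622752 - 3179140)*(-1/1992302) = -2556388*(-1/1992302) = 1278194/996151 ≈ 1.2831)
1/(9244869 + F) = 1/(9244869 + 1278194/996151) = 1/(9209286777413/996151) = 996151/9209286777413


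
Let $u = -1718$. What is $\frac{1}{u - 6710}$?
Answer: $- \frac{1}{8428} \approx -0.00011865$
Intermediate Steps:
$\frac{1}{u - 6710} = \frac{1}{-1718 - 6710} = \frac{1}{-8428} = - \frac{1}{8428}$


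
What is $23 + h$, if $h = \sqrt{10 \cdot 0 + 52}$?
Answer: $23 + 2 \sqrt{13} \approx 30.211$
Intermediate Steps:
$h = 2 \sqrt{13}$ ($h = \sqrt{0 + 52} = \sqrt{52} = 2 \sqrt{13} \approx 7.2111$)
$23 + h = 23 + 2 \sqrt{13}$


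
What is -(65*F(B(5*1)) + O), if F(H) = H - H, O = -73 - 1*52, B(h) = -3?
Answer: 125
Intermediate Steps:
O = -125 (O = -73 - 52 = -125)
F(H) = 0
-(65*F(B(5*1)) + O) = -(65*0 - 125) = -(0 - 125) = -1*(-125) = 125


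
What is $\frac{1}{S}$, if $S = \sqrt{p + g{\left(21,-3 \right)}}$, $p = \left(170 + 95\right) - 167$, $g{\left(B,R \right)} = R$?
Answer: $\frac{\sqrt{95}}{95} \approx 0.1026$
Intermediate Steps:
$p = 98$ ($p = 265 - 167 = 98$)
$S = \sqrt{95}$ ($S = \sqrt{98 - 3} = \sqrt{95} \approx 9.7468$)
$\frac{1}{S} = \frac{1}{\sqrt{95}} = \frac{\sqrt{95}}{95}$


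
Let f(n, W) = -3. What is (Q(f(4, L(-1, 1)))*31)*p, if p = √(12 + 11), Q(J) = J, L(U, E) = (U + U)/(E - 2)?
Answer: -93*√23 ≈ -446.01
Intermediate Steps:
L(U, E) = 2*U/(-2 + E) (L(U, E) = (2*U)/(-2 + E) = 2*U/(-2 + E))
p = √23 ≈ 4.7958
(Q(f(4, L(-1, 1)))*31)*p = (-3*31)*√23 = -93*√23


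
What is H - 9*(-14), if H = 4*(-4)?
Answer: 110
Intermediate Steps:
H = -16
H - 9*(-14) = -16 - 9*(-14) = -16 + 126 = 110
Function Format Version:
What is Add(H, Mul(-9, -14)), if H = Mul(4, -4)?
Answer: 110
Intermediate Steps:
H = -16
Add(H, Mul(-9, -14)) = Add(-16, Mul(-9, -14)) = Add(-16, 126) = 110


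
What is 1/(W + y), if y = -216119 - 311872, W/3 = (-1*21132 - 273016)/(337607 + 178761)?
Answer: -129092/68159634783 ≈ -1.8940e-6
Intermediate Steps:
W = -220611/129092 (W = 3*((-1*21132 - 273016)/(337607 + 178761)) = 3*((-21132 - 273016)/516368) = 3*(-294148*1/516368) = 3*(-73537/129092) = -220611/129092 ≈ -1.7089)
y = -527991
1/(W + y) = 1/(-220611/129092 - 527991) = 1/(-68159634783/129092) = -129092/68159634783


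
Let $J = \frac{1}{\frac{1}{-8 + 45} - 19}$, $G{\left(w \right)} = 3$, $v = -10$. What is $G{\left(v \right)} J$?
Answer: $- \frac{37}{234} \approx -0.15812$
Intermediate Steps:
$J = - \frac{37}{702}$ ($J = \frac{1}{\frac{1}{37} - 19} = \frac{1}{- \frac{702}{37}} = - \frac{37}{702} \approx -0.052707$)
$G{\left(v \right)} J = 3 \left(- \frac{37}{702}\right) = - \frac{37}{234}$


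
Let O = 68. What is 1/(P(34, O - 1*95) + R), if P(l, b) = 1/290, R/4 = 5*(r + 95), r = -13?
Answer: 290/475601 ≈ 0.00060975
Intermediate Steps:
R = 1640 (R = 4*(5*(-13 + 95)) = 4*(5*82) = 4*410 = 1640)
P(l, b) = 1/290
1/(P(34, O - 1*95) + R) = 1/(1/290 + 1640) = 1/(475601/290) = 290/475601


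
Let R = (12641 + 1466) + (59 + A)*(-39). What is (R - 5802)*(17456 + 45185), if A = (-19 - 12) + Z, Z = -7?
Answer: 468930526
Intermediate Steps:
A = -38 (A = (-19 - 12) - 7 = -31 - 7 = -38)
R = 13288 (R = (12641 + 1466) + (59 - 38)*(-39) = 14107 + 21*(-39) = 14107 - 819 = 13288)
(R - 5802)*(17456 + 45185) = (13288 - 5802)*(17456 + 45185) = 7486*62641 = 468930526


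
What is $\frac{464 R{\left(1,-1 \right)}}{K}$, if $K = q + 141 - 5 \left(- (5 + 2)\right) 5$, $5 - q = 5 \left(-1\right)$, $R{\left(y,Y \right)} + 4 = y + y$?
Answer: $- \frac{928}{24685} \approx -0.037594$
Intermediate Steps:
$R{\left(y,Y \right)} = -4 + 2 y$ ($R{\left(y,Y \right)} = -4 + \left(y + y\right) = -4 + 2 y$)
$q = 10$ ($q = 5 - 5 \left(-1\right) = 5 - -5 = 5 + 5 = 10$)
$K = 24685$ ($K = 10 + 141 - 5 \left(- (5 + 2)\right) 5 = 10 + 141 - 5 \left(\left(-1\right) 7\right) 5 = 10 + 141 \left(-5\right) \left(-7\right) 5 = 10 + 141 \cdot 35 \cdot 5 = 10 + 141 \cdot 175 = 10 + 24675 = 24685$)
$\frac{464 R{\left(1,-1 \right)}}{K} = \frac{464 \left(-4 + 2 \cdot 1\right)}{24685} = 464 \left(-4 + 2\right) \frac{1}{24685} = 464 \left(-2\right) \frac{1}{24685} = \left(-928\right) \frac{1}{24685} = - \frac{928}{24685}$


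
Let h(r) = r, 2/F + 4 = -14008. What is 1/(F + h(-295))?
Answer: -7006/2066771 ≈ -0.0033898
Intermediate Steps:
F = -1/7006 (F = 2/(-4 - 14008) = 2/(-14012) = 2*(-1/14012) = -1/7006 ≈ -0.00014273)
1/(F + h(-295)) = 1/(-1/7006 - 295) = 1/(-2066771/7006) = -7006/2066771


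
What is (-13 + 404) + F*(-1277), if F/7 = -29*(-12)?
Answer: -3110381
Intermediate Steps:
F = 2436 (F = 7*(-29*(-12)) = 7*348 = 2436)
(-13 + 404) + F*(-1277) = (-13 + 404) + 2436*(-1277) = 391 - 3110772 = -3110381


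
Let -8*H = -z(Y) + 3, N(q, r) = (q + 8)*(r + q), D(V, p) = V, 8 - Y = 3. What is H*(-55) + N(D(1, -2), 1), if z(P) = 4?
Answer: 89/8 ≈ 11.125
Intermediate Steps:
Y = 5 (Y = 8 - 1*3 = 8 - 3 = 5)
N(q, r) = (8 + q)*(q + r)
H = ⅛ (H = -(-1*4 + 3)/8 = -(-4 + 3)/8 = -⅛*(-1) = ⅛ ≈ 0.12500)
H*(-55) + N(D(1, -2), 1) = (⅛)*(-55) + (1² + 8*1 + 8*1 + 1*1) = -55/8 + (1 + 8 + 8 + 1) = -55/8 + 18 = 89/8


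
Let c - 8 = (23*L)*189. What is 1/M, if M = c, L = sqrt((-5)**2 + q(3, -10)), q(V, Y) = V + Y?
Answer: -4/170067649 + 13041*sqrt(2)/340135298 ≈ 5.4198e-5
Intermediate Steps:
L = 3*sqrt(2) (L = sqrt((-5)**2 + (3 - 10)) = sqrt(25 - 7) = sqrt(18) = 3*sqrt(2) ≈ 4.2426)
c = 8 + 13041*sqrt(2) (c = 8 + (23*(3*sqrt(2)))*189 = 8 + (69*sqrt(2))*189 = 8 + 13041*sqrt(2) ≈ 18451.)
M = 8 + 13041*sqrt(2) ≈ 18451.
1/M = 1/(8 + 13041*sqrt(2))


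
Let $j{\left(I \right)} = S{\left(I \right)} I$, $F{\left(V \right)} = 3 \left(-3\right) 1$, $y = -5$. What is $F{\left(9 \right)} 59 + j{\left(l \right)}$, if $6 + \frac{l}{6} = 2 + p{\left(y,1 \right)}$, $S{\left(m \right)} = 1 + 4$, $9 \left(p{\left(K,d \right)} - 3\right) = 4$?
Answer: $- \frac{1643}{3} \approx -547.67$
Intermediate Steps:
$p{\left(K,d \right)} = \frac{31}{9}$ ($p{\left(K,d \right)} = 3 + \frac{1}{9} \cdot 4 = 3 + \frac{4}{9} = \frac{31}{9}$)
$F{\left(V \right)} = -9$ ($F{\left(V \right)} = \left(-9\right) 1 = -9$)
$S{\left(m \right)} = 5$
$l = - \frac{10}{3}$ ($l = -36 + 6 \left(2 + \frac{31}{9}\right) = -36 + 6 \cdot \frac{49}{9} = -36 + \frac{98}{3} = - \frac{10}{3} \approx -3.3333$)
$j{\left(I \right)} = 5 I$
$F{\left(9 \right)} 59 + j{\left(l \right)} = \left(-9\right) 59 + 5 \left(- \frac{10}{3}\right) = -531 - \frac{50}{3} = - \frac{1643}{3}$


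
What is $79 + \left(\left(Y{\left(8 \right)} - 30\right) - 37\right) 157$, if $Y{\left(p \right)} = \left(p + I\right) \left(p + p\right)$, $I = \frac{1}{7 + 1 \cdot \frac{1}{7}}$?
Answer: $\frac{250192}{25} \approx 10008.0$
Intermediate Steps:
$I = \frac{7}{50}$ ($I = \frac{1}{7 + 1 \cdot \frac{1}{7}} = \frac{1}{7 + \frac{1}{7}} = \frac{1}{\frac{50}{7}} = \frac{7}{50} \approx 0.14$)
$Y{\left(p \right)} = 2 p \left(\frac{7}{50} + p\right)$ ($Y{\left(p \right)} = \left(p + \frac{7}{50}\right) \left(p + p\right) = \left(\frac{7}{50} + p\right) 2 p = 2 p \left(\frac{7}{50} + p\right)$)
$79 + \left(\left(Y{\left(8 \right)} - 30\right) - 37\right) 157 = 79 + \left(\left(\frac{1}{25} \cdot 8 \left(7 + 50 \cdot 8\right) - 30\right) - 37\right) 157 = 79 + \left(\left(\frac{1}{25} \cdot 8 \left(7 + 400\right) - 30\right) - 37\right) 157 = 79 + \left(\left(\frac{1}{25} \cdot 8 \cdot 407 - 30\right) - 37\right) 157 = 79 + \left(\left(\frac{3256}{25} - 30\right) - 37\right) 157 = 79 + \left(\frac{2506}{25} - 37\right) 157 = 79 + \frac{1581}{25} \cdot 157 = 79 + \frac{248217}{25} = \frac{250192}{25}$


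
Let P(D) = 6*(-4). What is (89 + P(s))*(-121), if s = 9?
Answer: -7865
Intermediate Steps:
P(D) = -24
(89 + P(s))*(-121) = (89 - 24)*(-121) = 65*(-121) = -7865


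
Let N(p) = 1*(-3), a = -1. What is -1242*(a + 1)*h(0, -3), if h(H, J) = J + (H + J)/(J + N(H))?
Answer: 0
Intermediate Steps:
N(p) = -3
h(H, J) = J + (H + J)/(-3 + J) (h(H, J) = J + (H + J)/(J - 3) = J + (H + J)/(-3 + J))
-1242*(a + 1)*h(0, -3) = -1242*(-1 + 1)*(0 + (-3)**2 - 2*(-3))/(-3 - 3) = -0*(0 + 9 + 6)/(-6) = -0*(-1/6*15) = -0*(-5)/2 = -1242*0 = 0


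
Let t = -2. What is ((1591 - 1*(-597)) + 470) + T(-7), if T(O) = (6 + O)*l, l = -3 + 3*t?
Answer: 2667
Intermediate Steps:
l = -9 (l = -3 + 3*(-2) = -3 - 6 = -9)
T(O) = -54 - 9*O (T(O) = (6 + O)*(-9) = -54 - 9*O)
((1591 - 1*(-597)) + 470) + T(-7) = ((1591 - 1*(-597)) + 470) + (-54 - 9*(-7)) = ((1591 + 597) + 470) + (-54 + 63) = (2188 + 470) + 9 = 2658 + 9 = 2667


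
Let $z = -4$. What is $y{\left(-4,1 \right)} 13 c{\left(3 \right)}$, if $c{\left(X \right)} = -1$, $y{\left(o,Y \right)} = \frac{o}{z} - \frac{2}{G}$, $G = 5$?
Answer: $- \frac{39}{5} \approx -7.8$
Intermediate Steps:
$y{\left(o,Y \right)} = - \frac{2}{5} - \frac{o}{4}$ ($y{\left(o,Y \right)} = \frac{o}{-4} - \frac{2}{5} = o \left(- \frac{1}{4}\right) - \frac{2}{5} = - \frac{o}{4} - \frac{2}{5} = - \frac{2}{5} - \frac{o}{4}$)
$y{\left(-4,1 \right)} 13 c{\left(3 \right)} = \left(- \frac{2}{5} - -1\right) 13 \left(-1\right) = \left(- \frac{2}{5} + 1\right) 13 \left(-1\right) = \frac{3}{5} \cdot 13 \left(-1\right) = \frac{39}{5} \left(-1\right) = - \frac{39}{5}$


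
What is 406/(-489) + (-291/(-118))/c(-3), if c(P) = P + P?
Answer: -143249/115404 ≈ -1.2413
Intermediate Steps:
c(P) = 2*P
406/(-489) + (-291/(-118))/c(-3) = 406/(-489) + (-291/(-118))/((2*(-3))) = 406*(-1/489) - 291*(-1/118)/(-6) = -406/489 + (291/118)*(-1/6) = -406/489 - 97/236 = -143249/115404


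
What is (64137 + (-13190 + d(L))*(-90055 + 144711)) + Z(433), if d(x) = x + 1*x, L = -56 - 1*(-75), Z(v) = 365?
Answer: -718771210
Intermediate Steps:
L = 19 (L = -56 + 75 = 19)
d(x) = 2*x (d(x) = x + x = 2*x)
(64137 + (-13190 + d(L))*(-90055 + 144711)) + Z(433) = (64137 + (-13190 + 2*19)*(-90055 + 144711)) + 365 = (64137 + (-13190 + 38)*54656) + 365 = (64137 - 13152*54656) + 365 = (64137 - 718835712) + 365 = -718771575 + 365 = -718771210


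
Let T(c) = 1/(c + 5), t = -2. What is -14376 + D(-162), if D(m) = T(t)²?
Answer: -129383/9 ≈ -14376.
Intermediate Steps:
T(c) = 1/(5 + c)
D(m) = ⅑ (D(m) = (1/(5 - 2))² = (1/3)² = (⅓)² = ⅑)
-14376 + D(-162) = -14376 + ⅑ = -129383/9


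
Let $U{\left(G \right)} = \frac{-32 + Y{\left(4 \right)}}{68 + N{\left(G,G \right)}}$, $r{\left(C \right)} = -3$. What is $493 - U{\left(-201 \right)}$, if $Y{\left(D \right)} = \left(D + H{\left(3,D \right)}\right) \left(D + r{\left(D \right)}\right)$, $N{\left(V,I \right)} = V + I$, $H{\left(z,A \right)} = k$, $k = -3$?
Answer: $\frac{164631}{334} \approx 492.91$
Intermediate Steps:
$H{\left(z,A \right)} = -3$
$N{\left(V,I \right)} = I + V$
$Y{\left(D \right)} = \left(-3 + D\right)^{2}$ ($Y{\left(D \right)} = \left(D - 3\right) \left(D - 3\right) = \left(-3 + D\right) \left(-3 + D\right) = \left(-3 + D\right)^{2}$)
$U{\left(G \right)} = - \frac{31}{68 + 2 G}$ ($U{\left(G \right)} = \frac{-32 + \left(9 + 4^{2} - 24\right)}{68 + \left(G + G\right)} = \frac{-32 + \left(9 + 16 - 24\right)}{68 + 2 G} = \frac{-32 + 1}{68 + 2 G} = - \frac{31}{68 + 2 G}$)
$493 - U{\left(-201 \right)} = 493 - - \frac{31}{68 + 2 \left(-201\right)} = 493 - - \frac{31}{68 - 402} = 493 - - \frac{31}{-334} = 493 - \left(-31\right) \left(- \frac{1}{334}\right) = 493 - \frac{31}{334} = \frac{164631}{334}$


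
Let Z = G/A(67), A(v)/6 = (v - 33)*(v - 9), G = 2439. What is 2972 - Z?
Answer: 11720755/3944 ≈ 2971.8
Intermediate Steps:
A(v) = 6*(-33 + v)*(-9 + v) (A(v) = 6*((v - 33)*(v - 9)) = 6*((-33 + v)*(-9 + v)) = 6*(-33 + v)*(-9 + v))
Z = 813/3944 (Z = 2439/(1782 - 252*67 + 6*67²) = 2439/(1782 - 16884 + 6*4489) = 2439/(1782 - 16884 + 26934) = 2439/11832 = 2439*(1/11832) = 813/3944 ≈ 0.20614)
2972 - Z = 2972 - 1*813/3944 = 2972 - 813/3944 = 11720755/3944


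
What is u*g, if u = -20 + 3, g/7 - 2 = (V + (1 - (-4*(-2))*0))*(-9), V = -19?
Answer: -19516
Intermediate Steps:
g = 1148 (g = 14 + 7*((-19 + (1 - (-4*(-2))*0))*(-9)) = 14 + 7*((-19 + (1 - 8*0))*(-9)) = 14 + 7*((-19 + (1 - 1*0))*(-9)) = 14 + 7*((-19 + (1 + 0))*(-9)) = 14 + 7*((-19 + 1)*(-9)) = 14 + 7*(-18*(-9)) = 14 + 7*162 = 14 + 1134 = 1148)
u = -17
u*g = -17*1148 = -19516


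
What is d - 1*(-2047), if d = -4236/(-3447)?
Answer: 2353415/1149 ≈ 2048.2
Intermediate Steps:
d = 1412/1149 (d = -4236*(-1/3447) = 1412/1149 ≈ 1.2289)
d - 1*(-2047) = 1412/1149 - 1*(-2047) = 1412/1149 + 2047 = 2353415/1149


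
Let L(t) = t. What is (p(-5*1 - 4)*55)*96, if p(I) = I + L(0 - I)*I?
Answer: -475200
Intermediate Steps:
p(I) = I - I² (p(I) = I + (0 - I)*I = I + (-I)*I = I - I²)
(p(-5*1 - 4)*55)*96 = (((-5*1 - 4)*(1 - (-5*1 - 4)))*55)*96 = (((-5 - 4)*(1 - (-5 - 4)))*55)*96 = (-9*(1 - 1*(-9))*55)*96 = (-9*(1 + 9)*55)*96 = (-9*10*55)*96 = -90*55*96 = -4950*96 = -475200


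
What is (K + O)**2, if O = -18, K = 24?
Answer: 36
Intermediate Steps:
(K + O)**2 = (24 - 18)**2 = 6**2 = 36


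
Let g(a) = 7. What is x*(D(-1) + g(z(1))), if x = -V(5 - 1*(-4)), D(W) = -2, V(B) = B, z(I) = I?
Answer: -45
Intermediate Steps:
x = -9 (x = -(5 - 1*(-4)) = -(5 + 4) = -1*9 = -9)
x*(D(-1) + g(z(1))) = -9*(-2 + 7) = -9*5 = -45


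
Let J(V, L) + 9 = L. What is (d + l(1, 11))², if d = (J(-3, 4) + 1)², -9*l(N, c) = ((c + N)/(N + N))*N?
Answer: 2116/9 ≈ 235.11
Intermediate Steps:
J(V, L) = -9 + L
l(N, c) = -N/18 - c/18 (l(N, c) = -(c + N)/(N + N)*N/9 = -(N + c)/((2*N))*N/9 = -(N + c)*(1/(2*N))*N/9 = -(N + c)/(2*N)*N/9 = -(N/2 + c/2)/9 = -N/18 - c/18)
d = 16 (d = ((-9 + 4) + 1)² = (-5 + 1)² = (-4)² = 16)
(d + l(1, 11))² = (16 + (-1/18*1 - 1/18*11))² = (16 + (-1/18 - 11/18))² = (16 - ⅔)² = (46/3)² = 2116/9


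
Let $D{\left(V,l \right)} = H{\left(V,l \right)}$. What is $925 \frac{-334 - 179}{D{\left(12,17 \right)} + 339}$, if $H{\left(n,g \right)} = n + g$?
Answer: $- \frac{474525}{368} \approx -1289.5$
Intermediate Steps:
$H{\left(n,g \right)} = g + n$
$D{\left(V,l \right)} = V + l$ ($D{\left(V,l \right)} = l + V = V + l$)
$925 \frac{-334 - 179}{D{\left(12,17 \right)} + 339} = 925 \frac{-334 - 179}{\left(12 + 17\right) + 339} = 925 \left(- \frac{513}{29 + 339}\right) = 925 \left(- \frac{513}{368}\right) = - \frac{474525}{368}$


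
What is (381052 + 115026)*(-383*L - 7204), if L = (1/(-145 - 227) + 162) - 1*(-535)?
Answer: -25296326121803/186 ≈ -1.3600e+11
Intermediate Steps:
L = 259283/372 (L = (1/(-372) + 162) + 535 = (-1/372 + 162) + 535 = 60263/372 + 535 = 259283/372 ≈ 697.00)
(381052 + 115026)*(-383*L - 7204) = (381052 + 115026)*(-383*259283/372 - 7204) = 496078*(-99305389/372 - 7204) = 496078*(-101985277/372) = -25296326121803/186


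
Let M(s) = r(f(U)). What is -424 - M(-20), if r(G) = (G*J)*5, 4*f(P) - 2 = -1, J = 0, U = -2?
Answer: -424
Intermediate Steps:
f(P) = 1/4 (f(P) = 1/2 + (1/4)*(-1) = 1/2 - 1/4 = 1/4)
r(G) = 0 (r(G) = (G*0)*5 = 0*5 = 0)
M(s) = 0
-424 - M(-20) = -424 - 1*0 = -424 + 0 = -424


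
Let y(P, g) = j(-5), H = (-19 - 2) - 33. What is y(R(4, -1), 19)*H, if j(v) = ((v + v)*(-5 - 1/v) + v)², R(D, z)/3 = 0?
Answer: -99846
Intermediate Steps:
R(D, z) = 0 (R(D, z) = 3*0 = 0)
H = -54 (H = -21 - 33 = -54)
j(v) = (v + 2*v*(-5 - 1/v))² (j(v) = ((2*v)*(-5 - 1/v) + v)² = (2*v*(-5 - 1/v) + v)² = (v + 2*v*(-5 - 1/v))²)
y(P, g) = 1849 (y(P, g) = (2 + 9*(-5))² = (2 - 45)² = (-43)² = 1849)
y(R(4, -1), 19)*H = 1849*(-54) = -99846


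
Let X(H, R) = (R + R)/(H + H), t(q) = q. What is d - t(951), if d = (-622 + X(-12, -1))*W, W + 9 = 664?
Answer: -4899677/12 ≈ -4.0831e+5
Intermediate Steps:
W = 655 (W = -9 + 664 = 655)
X(H, R) = R/H (X(H, R) = (2*R)/((2*H)) = (2*R)*(1/(2*H)) = R/H)
d = -4888265/12 (d = (-622 - 1/(-12))*655 = (-622 - 1*(-1/12))*655 = (-622 + 1/12)*655 = -7463/12*655 = -4888265/12 ≈ -4.0736e+5)
d - t(951) = -4888265/12 - 1*951 = -4888265/12 - 951 = -4899677/12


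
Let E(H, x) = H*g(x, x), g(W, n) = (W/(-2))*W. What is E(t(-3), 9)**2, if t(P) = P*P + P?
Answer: 59049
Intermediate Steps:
g(W, n) = -W**2/2 (g(W, n) = (W*(-1/2))*W = (-W/2)*W = -W**2/2)
t(P) = P + P**2 (t(P) = P**2 + P = P + P**2)
E(H, x) = -H*x**2/2 (E(H, x) = H*(-x**2/2) = -H*x**2/2)
E(t(-3), 9)**2 = (-1/2*(-3*(1 - 3))*9**2)**2 = (-1/2*(-3*(-2))*81)**2 = (-1/2*6*81)**2 = (-243)**2 = 59049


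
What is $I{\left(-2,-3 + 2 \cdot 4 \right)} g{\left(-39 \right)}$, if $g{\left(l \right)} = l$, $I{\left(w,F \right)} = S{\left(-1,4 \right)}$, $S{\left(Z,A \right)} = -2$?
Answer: $78$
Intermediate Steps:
$I{\left(w,F \right)} = -2$
$I{\left(-2,-3 + 2 \cdot 4 \right)} g{\left(-39 \right)} = \left(-2\right) \left(-39\right) = 78$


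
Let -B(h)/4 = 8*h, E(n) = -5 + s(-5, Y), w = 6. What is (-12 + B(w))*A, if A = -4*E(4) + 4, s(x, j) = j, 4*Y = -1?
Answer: -5100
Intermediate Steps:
Y = -¼ (Y = (¼)*(-1) = -¼ ≈ -0.25000)
E(n) = -21/4 (E(n) = -5 - ¼ = -21/4)
B(h) = -32*h
A = 25 (A = -4*(-21/4) + 4 = 21 + 4 = 25)
(-12 + B(w))*A = (-12 - 32*6)*25 = (-12 - 192)*25 = -204*25 = -5100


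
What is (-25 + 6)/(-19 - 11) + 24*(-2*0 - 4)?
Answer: -2861/30 ≈ -95.367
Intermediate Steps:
(-25 + 6)/(-19 - 11) + 24*(-2*0 - 4) = -19/(-30) + 24*(0 - 4) = -19*(-1/30) + 24*(-4) = 19/30 - 96 = -2861/30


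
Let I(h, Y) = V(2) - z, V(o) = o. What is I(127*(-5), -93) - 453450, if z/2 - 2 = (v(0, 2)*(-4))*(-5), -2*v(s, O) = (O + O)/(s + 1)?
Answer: -453372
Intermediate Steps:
v(s, O) = -O/(1 + s) (v(s, O) = -(O + O)/(2*(s + 1)) = -2*O/(2*(1 + s)) = -O/(1 + s))
z = -76 (z = 4 + 2*((-1*2/(1 + 0)*(-4))*(-5)) = 4 + 2*((-1*2/1*(-4))*(-5)) = 4 + 2*((-1*2*1*(-4))*(-5)) = 4 + 2*(-2*(-4)*(-5)) = 4 + 2*(8*(-5)) = 4 + 2*(-40) = 4 - 80 = -76)
I(h, Y) = 78 (I(h, Y) = 2 - 1*(-76) = 2 + 76 = 78)
I(127*(-5), -93) - 453450 = 78 - 453450 = -453372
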